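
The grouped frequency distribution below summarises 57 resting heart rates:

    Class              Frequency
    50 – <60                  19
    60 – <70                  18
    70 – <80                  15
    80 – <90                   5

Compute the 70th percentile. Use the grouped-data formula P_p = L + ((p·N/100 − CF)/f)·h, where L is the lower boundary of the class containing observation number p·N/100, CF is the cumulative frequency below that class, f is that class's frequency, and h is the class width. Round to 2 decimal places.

N = 57; target position k = 70/100 · 57 = 39.9.
Cumulative frequencies: 19, 37, 52, 57.
Observation 39.9 falls in the class 70 – <80.
L = 70, CF = 37, f = 15, h = 10.
P70 = 70 + ((39.9 − 37)/15)·10 = 70 + 1.93333 = 71.9333.

71.93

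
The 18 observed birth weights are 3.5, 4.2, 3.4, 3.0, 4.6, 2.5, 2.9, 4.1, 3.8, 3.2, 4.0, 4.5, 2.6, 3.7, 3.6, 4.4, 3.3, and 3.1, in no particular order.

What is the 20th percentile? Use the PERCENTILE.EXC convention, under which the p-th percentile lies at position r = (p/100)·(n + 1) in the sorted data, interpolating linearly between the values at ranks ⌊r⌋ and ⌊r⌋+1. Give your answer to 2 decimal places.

2.98

Sorted: 2.5, 2.6, 2.9, 3.0, 3.1, 3.2, 3.3, 3.4, 3.5, 3.6, 3.7, 3.8, 4.0, 4.1, 4.2, 4.4, 4.5, 4.6.
n = 18.
r = (20/100)·(18 + 1) = 3.8.
Rank 3 is 2.9 and rank 4 is 3.0.
Interpolate: 2.9 + 0.8·(3.0 − 2.9) = 2.9 + 0.8·0.1 = 2.98.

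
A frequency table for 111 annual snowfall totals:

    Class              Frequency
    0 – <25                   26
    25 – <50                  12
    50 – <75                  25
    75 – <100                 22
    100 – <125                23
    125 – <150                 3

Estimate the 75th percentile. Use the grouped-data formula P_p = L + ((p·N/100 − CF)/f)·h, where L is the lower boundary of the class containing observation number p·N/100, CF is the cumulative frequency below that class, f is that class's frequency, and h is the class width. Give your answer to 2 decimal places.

N = 111; target position k = 75/100 · 111 = 83.25.
Cumulative frequencies: 26, 38, 63, 85, 108, 111.
Observation 83.25 falls in the class 75 – <100.
L = 75, CF = 63, f = 22, h = 25.
P75 = 75 + ((83.25 − 63)/22)·25 = 75 + 23.0114 = 98.0114.

98.01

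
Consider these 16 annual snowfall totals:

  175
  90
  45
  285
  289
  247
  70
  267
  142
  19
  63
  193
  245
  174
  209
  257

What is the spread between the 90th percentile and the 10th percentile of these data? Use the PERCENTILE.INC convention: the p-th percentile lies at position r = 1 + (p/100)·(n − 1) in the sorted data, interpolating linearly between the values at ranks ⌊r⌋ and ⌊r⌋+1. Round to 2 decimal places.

Sorted: 19, 45, 63, 70, 90, 142, 174, 175, 193, 209, 245, 247, 257, 267, 285, 289.
n = 16.
P10: r = 2.5; ranks 2–3 are 45, 63; interpolating gives 54.
P90: r = 14.5; ranks 14–15 are 267, 285; interpolating gives 276.
Difference: 276 − 54 = 222.

222.00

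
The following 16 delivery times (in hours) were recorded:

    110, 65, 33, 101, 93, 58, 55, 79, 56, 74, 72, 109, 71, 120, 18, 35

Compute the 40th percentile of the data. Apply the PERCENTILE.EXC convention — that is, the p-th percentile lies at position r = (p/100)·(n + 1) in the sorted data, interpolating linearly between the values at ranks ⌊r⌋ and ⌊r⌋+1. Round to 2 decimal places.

63.60

Sorted: 18, 33, 35, 55, 56, 58, 65, 71, 72, 74, 79, 93, 101, 109, 110, 120.
n = 16.
r = (40/100)·(16 + 1) = 6.8.
Rank 6 is 58 and rank 7 is 65.
Interpolate: 58 + 0.8·(65 − 58) = 58 + 0.8·7 = 63.6.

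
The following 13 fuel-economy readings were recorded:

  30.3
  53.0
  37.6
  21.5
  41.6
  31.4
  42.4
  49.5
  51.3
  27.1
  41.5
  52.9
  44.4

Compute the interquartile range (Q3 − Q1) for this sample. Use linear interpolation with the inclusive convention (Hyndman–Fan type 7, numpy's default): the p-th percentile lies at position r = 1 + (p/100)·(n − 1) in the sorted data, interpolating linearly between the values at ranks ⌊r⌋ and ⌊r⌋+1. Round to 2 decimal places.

18.10

Sorted: 21.5, 27.1, 30.3, 31.4, 37.6, 41.5, 41.6, 42.4, 44.4, 49.5, 51.3, 52.9, 53.0.
n = 13.
P25: r = 4 (integer) → 31.4.
P75: r = 10 (integer) → 49.5.
Difference: 49.5 − 31.4 = 18.1.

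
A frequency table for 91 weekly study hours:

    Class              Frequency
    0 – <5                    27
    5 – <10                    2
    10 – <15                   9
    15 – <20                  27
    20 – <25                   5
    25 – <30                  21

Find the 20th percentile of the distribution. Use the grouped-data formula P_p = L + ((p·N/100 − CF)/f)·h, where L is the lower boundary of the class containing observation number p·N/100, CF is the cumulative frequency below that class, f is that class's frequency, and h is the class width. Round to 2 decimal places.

3.37

N = 91; target position k = 20/100 · 91 = 18.2.
Cumulative frequencies: 27, 29, 38, 65, 70, 91.
Observation 18.2 falls in the class 0 – <5.
L = 0, CF = 0, f = 27, h = 5.
P20 = 0 + ((18.2 − 0)/27)·5 = 0 + 3.37037 = 3.37037.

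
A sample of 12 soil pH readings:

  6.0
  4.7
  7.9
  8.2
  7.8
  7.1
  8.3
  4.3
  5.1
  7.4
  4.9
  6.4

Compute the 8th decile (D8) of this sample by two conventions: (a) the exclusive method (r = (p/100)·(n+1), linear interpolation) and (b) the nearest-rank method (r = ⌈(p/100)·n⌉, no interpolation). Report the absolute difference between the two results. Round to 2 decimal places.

Sorted: 4.3, 4.7, 4.9, 5.1, 6.0, 6.4, 7.1, 7.4, 7.8, 7.9, 8.2, 8.3.
n = 12.
(a) r = 10.4; between ranks 10 (7.9) and 11 (8.2): 8.02.
(b) the nearest-rank method: rank 10 → 7.9.
|8.02 − 7.9| = 0.12.

0.12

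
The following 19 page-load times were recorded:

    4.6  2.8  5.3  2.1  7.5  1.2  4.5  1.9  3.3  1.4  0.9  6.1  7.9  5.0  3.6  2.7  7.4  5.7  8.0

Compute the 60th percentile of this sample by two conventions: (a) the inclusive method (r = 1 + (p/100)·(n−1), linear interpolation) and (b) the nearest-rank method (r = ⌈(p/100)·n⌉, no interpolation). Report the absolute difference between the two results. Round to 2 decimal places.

0.08

Sorted: 0.9, 1.2, 1.4, 1.9, 2.1, 2.7, 2.8, 3.3, 3.6, 4.5, 4.6, 5.0, 5.3, 5.7, 6.1, 7.4, 7.5, 7.9, 8.0.
n = 19.
(a) r = 11.8; between ranks 11 (4.6) and 12 (5.0): 4.92.
(b) the nearest-rank method: rank 12 → 5.
|4.92 − 5| = 0.08.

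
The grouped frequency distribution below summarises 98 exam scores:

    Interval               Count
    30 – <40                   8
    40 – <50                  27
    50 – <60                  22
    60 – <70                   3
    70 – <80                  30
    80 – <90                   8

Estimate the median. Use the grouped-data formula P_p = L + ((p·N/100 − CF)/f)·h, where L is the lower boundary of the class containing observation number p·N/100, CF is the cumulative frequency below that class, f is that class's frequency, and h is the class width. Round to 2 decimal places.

N = 98; target position k = 50/100 · 98 = 49.
Cumulative frequencies: 8, 35, 57, 60, 90, 98.
Observation 49 falls in the class 50 – <60.
L = 50, CF = 35, f = 22, h = 10.
P50 = 50 + ((49 − 35)/22)·10 = 50 + 6.36364 = 56.3636.

56.36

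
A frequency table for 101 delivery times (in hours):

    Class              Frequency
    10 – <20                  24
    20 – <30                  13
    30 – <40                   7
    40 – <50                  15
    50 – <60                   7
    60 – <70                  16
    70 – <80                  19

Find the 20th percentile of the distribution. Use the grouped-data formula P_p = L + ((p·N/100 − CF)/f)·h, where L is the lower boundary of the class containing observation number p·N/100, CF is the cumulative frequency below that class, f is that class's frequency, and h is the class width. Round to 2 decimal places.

N = 101; target position k = 20/100 · 101 = 20.2.
Cumulative frequencies: 24, 37, 44, 59, 66, 82, 101.
Observation 20.2 falls in the class 10 – <20.
L = 10, CF = 0, f = 24, h = 10.
P20 = 10 + ((20.2 − 0)/24)·10 = 10 + 8.41667 = 18.4167.

18.42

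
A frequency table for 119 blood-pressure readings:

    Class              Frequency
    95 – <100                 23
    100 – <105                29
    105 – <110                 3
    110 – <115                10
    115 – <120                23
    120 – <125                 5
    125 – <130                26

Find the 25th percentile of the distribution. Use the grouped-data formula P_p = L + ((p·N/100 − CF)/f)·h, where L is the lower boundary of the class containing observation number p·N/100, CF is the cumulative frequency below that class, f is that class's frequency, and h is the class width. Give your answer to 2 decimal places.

N = 119; target position k = 25/100 · 119 = 29.75.
Cumulative frequencies: 23, 52, 55, 65, 88, 93, 119.
Observation 29.75 falls in the class 100 – <105.
L = 100, CF = 23, f = 29, h = 5.
P25 = 100 + ((29.75 − 23)/29)·5 = 100 + 1.16379 = 101.164.

101.16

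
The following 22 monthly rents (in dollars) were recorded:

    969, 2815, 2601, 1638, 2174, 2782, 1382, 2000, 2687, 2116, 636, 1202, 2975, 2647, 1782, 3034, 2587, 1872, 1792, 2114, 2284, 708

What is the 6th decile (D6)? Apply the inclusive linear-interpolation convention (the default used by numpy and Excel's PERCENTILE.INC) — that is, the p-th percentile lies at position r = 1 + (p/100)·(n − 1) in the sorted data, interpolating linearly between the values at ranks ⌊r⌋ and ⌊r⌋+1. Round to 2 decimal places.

2240.00

Sorted: 636, 708, 969, 1202, 1382, 1638, 1782, 1792, 1872, 2000, 2114, 2116, 2174, 2284, 2587, 2601, 2647, 2687, 2782, 2815, 2975, 3034.
n = 22.
r = 1 + (60/100)·(22 − 1) = 1 + 12.6 = 13.6.
Rank 13 is 2174 and rank 14 is 2284.
Interpolate: 2174 + 0.6·(2284 − 2174) = 2174 + 0.6·110 = 2240.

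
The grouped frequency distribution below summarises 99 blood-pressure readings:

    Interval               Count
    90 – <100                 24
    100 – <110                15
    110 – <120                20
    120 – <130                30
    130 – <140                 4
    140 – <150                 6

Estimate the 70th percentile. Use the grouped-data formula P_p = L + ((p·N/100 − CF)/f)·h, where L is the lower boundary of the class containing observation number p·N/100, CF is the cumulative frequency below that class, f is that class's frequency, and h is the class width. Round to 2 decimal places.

N = 99; target position k = 70/100 · 99 = 69.3.
Cumulative frequencies: 24, 39, 59, 89, 93, 99.
Observation 69.3 falls in the class 120 – <130.
L = 120, CF = 59, f = 30, h = 10.
P70 = 120 + ((69.3 − 59)/30)·10 = 120 + 3.43333 = 123.433.

123.43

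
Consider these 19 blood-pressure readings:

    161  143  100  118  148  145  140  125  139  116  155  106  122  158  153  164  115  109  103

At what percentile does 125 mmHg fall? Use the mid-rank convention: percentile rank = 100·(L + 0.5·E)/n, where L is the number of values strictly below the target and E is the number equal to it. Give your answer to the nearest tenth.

Sorted: 100, 103, 106, 109, 115, 116, 118, 122, 125, 139, 140, 143, 145, 148, 153, 155, 158, 161, 164.
Count below 125: L = 8; count equal: E = 1; n = 19.
Percentile rank = 100·(8 + 0.5·1)/19 = 100·8.5/19 = 44.74.

44.7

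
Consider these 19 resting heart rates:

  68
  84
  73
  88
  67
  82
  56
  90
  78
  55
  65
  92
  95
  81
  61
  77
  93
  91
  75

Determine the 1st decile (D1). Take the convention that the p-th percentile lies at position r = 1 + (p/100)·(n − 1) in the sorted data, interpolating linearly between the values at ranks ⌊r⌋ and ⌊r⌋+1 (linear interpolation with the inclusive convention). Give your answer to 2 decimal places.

Sorted: 55, 56, 61, 65, 67, 68, 73, 75, 77, 78, 81, 82, 84, 88, 90, 91, 92, 93, 95.
n = 19.
r = 1 + (10/100)·(19 − 1) = 1 + 1.8 = 2.8.
Rank 2 is 56 and rank 3 is 61.
Interpolate: 56 + 0.8·(61 − 56) = 56 + 0.8·5 = 60.

60.00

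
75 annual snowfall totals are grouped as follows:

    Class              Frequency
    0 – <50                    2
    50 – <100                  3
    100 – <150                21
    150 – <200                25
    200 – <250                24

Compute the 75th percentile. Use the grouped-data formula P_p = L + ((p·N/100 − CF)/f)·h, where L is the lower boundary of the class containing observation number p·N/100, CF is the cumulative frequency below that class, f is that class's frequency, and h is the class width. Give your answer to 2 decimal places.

210.94

N = 75; target position k = 75/100 · 75 = 56.25.
Cumulative frequencies: 2, 5, 26, 51, 75.
Observation 56.25 falls in the class 200 – <250.
L = 200, CF = 51, f = 24, h = 50.
P75 = 200 + ((56.25 − 51)/24)·50 = 200 + 10.9375 = 210.938.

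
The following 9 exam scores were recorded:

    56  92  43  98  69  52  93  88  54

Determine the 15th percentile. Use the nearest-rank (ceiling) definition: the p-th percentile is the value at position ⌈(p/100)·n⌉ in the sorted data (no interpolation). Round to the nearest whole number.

52

Sorted: 43, 52, 54, 56, 69, 88, 92, 93, 98.
n = 9.
Position = ⌈15/100 · 9⌉ = ⌈1.35⌉ = 2.
The value at rank 2 is 52.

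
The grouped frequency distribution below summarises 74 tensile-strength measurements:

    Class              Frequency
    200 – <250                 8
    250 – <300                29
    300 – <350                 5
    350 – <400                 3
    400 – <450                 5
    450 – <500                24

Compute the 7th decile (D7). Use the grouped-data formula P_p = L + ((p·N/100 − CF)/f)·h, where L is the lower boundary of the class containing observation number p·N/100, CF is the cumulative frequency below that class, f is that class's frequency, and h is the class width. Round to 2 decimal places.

N = 74; target position k = 70/100 · 74 = 51.8.
Cumulative frequencies: 8, 37, 42, 45, 50, 74.
Observation 51.8 falls in the class 450 – <500.
L = 450, CF = 50, f = 24, h = 50.
P70 = 450 + ((51.8 − 50)/24)·50 = 450 + 3.75 = 453.75.

453.75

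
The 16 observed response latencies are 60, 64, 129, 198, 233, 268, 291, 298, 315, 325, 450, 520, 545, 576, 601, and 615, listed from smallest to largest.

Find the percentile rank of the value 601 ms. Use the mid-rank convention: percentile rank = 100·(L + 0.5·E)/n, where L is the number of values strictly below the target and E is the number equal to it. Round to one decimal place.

90.6

Count below 601: L = 14; count equal: E = 1; n = 16.
Percentile rank = 100·(14 + 0.5·1)/16 = 100·14.5/16 = 90.62.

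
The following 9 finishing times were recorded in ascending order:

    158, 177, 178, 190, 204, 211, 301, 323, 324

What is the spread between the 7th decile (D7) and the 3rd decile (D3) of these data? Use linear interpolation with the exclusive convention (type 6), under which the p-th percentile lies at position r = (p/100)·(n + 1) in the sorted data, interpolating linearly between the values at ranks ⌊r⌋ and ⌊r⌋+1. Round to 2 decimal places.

123.00

n = 9.
P30: r = 3 (integer) → 178.
P70: r = 7 (integer) → 301.
Difference: 301 − 178 = 123.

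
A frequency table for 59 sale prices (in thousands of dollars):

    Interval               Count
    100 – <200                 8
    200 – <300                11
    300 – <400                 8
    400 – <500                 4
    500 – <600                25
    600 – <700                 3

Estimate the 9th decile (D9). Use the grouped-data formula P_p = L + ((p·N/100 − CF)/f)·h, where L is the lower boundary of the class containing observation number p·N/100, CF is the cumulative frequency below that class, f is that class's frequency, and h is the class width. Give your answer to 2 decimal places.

588.40

N = 59; target position k = 90/100 · 59 = 53.1.
Cumulative frequencies: 8, 19, 27, 31, 56, 59.
Observation 53.1 falls in the class 500 – <600.
L = 500, CF = 31, f = 25, h = 100.
P90 = 500 + ((53.1 − 31)/25)·100 = 500 + 88.4 = 588.4.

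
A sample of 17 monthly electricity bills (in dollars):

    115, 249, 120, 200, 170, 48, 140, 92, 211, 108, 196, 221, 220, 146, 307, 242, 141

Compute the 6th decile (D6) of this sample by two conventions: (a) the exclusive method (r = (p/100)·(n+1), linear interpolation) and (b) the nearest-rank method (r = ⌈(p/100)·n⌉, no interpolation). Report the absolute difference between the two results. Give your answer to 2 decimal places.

Sorted: 48, 92, 108, 115, 120, 140, 141, 146, 170, 196, 200, 211, 220, 221, 242, 249, 307.
n = 17.
(a) r = 10.8; between ranks 10 (196) and 11 (200): 199.2.
(b) the nearest-rank method: rank 11 → 200.
|199.2 − 200| = 0.8.

0.80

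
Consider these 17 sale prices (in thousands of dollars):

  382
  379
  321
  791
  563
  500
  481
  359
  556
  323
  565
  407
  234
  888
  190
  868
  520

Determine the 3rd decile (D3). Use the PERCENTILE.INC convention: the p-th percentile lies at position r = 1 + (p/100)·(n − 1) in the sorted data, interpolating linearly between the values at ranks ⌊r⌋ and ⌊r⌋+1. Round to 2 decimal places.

375.00

Sorted: 190, 234, 321, 323, 359, 379, 382, 407, 481, 500, 520, 556, 563, 565, 791, 868, 888.
n = 17.
r = 1 + (30/100)·(17 − 1) = 1 + 4.8 = 5.8.
Rank 5 is 359 and rank 6 is 379.
Interpolate: 359 + 0.8·(379 − 359) = 359 + 0.8·20 = 375.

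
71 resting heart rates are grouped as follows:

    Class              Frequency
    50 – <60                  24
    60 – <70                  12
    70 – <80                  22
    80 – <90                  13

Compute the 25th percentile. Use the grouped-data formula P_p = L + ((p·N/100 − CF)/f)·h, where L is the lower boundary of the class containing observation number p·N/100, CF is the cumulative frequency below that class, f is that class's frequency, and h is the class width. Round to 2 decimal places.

N = 71; target position k = 25/100 · 71 = 17.75.
Cumulative frequencies: 24, 36, 58, 71.
Observation 17.75 falls in the class 50 – <60.
L = 50, CF = 0, f = 24, h = 10.
P25 = 50 + ((17.75 − 0)/24)·10 = 50 + 7.39583 = 57.3958.

57.40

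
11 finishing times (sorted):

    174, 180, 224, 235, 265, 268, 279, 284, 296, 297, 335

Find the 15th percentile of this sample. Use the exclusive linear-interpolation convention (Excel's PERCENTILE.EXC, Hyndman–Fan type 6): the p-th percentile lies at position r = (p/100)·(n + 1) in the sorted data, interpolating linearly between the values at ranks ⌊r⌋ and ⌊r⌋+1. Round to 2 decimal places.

178.80

n = 11.
r = (15/100)·(11 + 1) = 1.8.
Rank 1 is 174 and rank 2 is 180.
Interpolate: 174 + 0.8·(180 − 174) = 174 + 0.8·6 = 178.8.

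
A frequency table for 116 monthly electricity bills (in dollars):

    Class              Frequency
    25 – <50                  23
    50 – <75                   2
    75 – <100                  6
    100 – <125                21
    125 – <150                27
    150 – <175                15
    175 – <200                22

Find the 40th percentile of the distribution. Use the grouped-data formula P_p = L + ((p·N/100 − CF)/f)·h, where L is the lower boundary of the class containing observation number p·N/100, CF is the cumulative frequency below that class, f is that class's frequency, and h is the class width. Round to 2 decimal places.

N = 116; target position k = 40/100 · 116 = 46.4.
Cumulative frequencies: 23, 25, 31, 52, 79, 94, 116.
Observation 46.4 falls in the class 100 – <125.
L = 100, CF = 31, f = 21, h = 25.
P40 = 100 + ((46.4 − 31)/21)·25 = 100 + 18.3333 = 118.333.

118.33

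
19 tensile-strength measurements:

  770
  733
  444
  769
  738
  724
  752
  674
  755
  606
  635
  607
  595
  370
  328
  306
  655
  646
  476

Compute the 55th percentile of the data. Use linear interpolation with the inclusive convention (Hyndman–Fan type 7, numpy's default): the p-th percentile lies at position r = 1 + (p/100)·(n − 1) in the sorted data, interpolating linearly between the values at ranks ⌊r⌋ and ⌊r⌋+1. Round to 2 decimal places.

654.10

Sorted: 306, 328, 370, 444, 476, 595, 606, 607, 635, 646, 655, 674, 724, 733, 738, 752, 755, 769, 770.
n = 19.
r = 1 + (55/100)·(19 − 1) = 1 + 9.9 = 10.9.
Rank 10 is 646 and rank 11 is 655.
Interpolate: 646 + 0.9·(655 − 646) = 646 + 0.9·9 = 654.1.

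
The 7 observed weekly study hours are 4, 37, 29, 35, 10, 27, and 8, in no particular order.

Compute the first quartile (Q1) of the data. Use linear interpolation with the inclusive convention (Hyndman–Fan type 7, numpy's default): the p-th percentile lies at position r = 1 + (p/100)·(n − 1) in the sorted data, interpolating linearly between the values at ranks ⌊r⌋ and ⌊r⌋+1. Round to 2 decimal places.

9.00

Sorted: 4, 8, 10, 27, 29, 35, 37.
n = 7.
r = 1 + (25/100)·(7 − 1) = 1 + 1.5 = 2.5.
Rank 2 is 8 and rank 3 is 10.
Interpolate: 8 + 0.5·(10 − 8) = 8 + 0.5·2 = 9.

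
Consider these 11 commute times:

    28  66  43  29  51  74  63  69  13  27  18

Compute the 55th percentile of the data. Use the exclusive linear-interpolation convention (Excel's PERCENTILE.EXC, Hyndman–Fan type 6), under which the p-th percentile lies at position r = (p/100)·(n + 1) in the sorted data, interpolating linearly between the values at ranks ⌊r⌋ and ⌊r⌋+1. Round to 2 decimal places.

47.80

Sorted: 13, 18, 27, 28, 29, 43, 51, 63, 66, 69, 74.
n = 11.
r = (55/100)·(11 + 1) = 6.6.
Rank 6 is 43 and rank 7 is 51.
Interpolate: 43 + 0.6·(51 − 43) = 43 + 0.6·8 = 47.8.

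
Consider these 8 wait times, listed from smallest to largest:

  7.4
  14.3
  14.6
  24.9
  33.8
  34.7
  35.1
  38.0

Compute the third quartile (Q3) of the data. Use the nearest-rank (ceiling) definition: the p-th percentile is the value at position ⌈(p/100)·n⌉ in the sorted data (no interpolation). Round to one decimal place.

n = 8.
Position = ⌈75/100 · 8⌉ = ⌈6⌉ = 6.
The value at rank 6 is 34.7.

34.7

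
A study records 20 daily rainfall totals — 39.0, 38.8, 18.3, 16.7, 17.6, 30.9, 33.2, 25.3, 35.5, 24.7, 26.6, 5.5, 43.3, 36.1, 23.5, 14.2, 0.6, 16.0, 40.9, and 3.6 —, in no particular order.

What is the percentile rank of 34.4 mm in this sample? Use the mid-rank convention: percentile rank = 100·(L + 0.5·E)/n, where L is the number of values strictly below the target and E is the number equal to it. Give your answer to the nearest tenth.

Sorted: 0.6, 3.6, 5.5, 14.2, 16.0, 16.7, 17.6, 18.3, 23.5, 24.7, 25.3, 26.6, 30.9, 33.2, 35.5, 36.1, 38.8, 39.0, 40.9, 43.3.
Count below 34.4: L = 14; count equal: E = 0; n = 20.
Percentile rank = 100·(14 + 0.5·0)/20 = 100·14/20 = 70.

70.0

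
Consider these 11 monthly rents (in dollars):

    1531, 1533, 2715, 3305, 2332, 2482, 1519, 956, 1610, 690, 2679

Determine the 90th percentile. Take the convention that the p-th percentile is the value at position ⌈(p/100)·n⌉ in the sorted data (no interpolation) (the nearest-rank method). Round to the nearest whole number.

Sorted: 690, 956, 1519, 1531, 1533, 1610, 2332, 2482, 2679, 2715, 3305.
n = 11.
Position = ⌈90/100 · 11⌉ = ⌈9.9⌉ = 10.
The value at rank 10 is 2715.

2715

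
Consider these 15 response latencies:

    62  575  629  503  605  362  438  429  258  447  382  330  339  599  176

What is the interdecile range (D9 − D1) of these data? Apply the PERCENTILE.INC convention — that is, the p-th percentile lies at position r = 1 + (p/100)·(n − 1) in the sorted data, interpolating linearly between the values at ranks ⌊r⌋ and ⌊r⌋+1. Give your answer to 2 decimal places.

393.80

Sorted: 62, 176, 258, 330, 339, 362, 382, 429, 438, 447, 503, 575, 599, 605, 629.
n = 15.
P10: r = 2.4; ranks 2–3 are 176, 258; interpolating gives 208.8.
P90: r = 13.6; ranks 13–14 are 599, 605; interpolating gives 602.6.
Difference: 602.6 − 208.8 = 393.8.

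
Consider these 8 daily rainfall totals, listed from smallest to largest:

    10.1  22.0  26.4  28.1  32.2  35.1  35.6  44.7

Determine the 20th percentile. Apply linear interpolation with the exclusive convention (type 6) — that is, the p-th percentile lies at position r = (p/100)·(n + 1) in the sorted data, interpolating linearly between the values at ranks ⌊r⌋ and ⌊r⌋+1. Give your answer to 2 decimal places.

n = 8.
r = (20/100)·(8 + 1) = 1.8.
Rank 1 is 10.1 and rank 2 is 22.0.
Interpolate: 10.1 + 0.8·(22.0 − 10.1) = 10.1 + 0.8·11.9 = 19.62.

19.62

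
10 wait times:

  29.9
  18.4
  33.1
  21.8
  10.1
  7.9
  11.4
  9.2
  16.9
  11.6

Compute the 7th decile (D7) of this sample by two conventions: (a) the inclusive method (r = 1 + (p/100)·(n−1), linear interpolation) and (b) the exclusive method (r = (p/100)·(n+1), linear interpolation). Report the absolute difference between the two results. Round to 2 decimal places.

Sorted: 7.9, 9.2, 10.1, 11.4, 11.6, 16.9, 18.4, 21.8, 29.9, 33.1.
n = 10.
(a) r = 7.3; between ranks 7 (18.4) and 8 (21.8): 19.42.
(b) r = 7.7; between ranks 7 (18.4) and 8 (21.8): 20.78.
|19.42 − 20.78| = 1.36.

1.36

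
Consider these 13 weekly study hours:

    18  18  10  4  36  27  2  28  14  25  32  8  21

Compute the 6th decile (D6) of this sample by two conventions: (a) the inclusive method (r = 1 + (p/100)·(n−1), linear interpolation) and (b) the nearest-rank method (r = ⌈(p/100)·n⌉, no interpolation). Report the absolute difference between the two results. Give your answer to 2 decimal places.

0.80

Sorted: 2, 4, 8, 10, 14, 18, 18, 21, 25, 27, 28, 32, 36.
n = 13.
(a) r = 8.2; between ranks 8 (21) and 9 (25): 21.8.
(b) the nearest-rank method: rank 8 → 21.
|21.8 − 21| = 0.8.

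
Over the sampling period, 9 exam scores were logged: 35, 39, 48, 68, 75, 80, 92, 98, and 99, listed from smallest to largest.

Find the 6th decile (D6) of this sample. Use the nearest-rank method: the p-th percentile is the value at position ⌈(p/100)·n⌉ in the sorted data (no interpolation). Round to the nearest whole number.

80

n = 9.
Position = ⌈60/100 · 9⌉ = ⌈5.4⌉ = 6.
The value at rank 6 is 80.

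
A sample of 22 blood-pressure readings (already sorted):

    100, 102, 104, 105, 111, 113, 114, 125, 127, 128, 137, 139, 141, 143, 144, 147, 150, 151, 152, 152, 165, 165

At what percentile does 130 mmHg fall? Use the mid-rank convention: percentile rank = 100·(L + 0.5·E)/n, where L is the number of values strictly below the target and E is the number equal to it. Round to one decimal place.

Count below 130: L = 10; count equal: E = 0; n = 22.
Percentile rank = 100·(10 + 0.5·0)/22 = 100·10/22 = 45.45.

45.5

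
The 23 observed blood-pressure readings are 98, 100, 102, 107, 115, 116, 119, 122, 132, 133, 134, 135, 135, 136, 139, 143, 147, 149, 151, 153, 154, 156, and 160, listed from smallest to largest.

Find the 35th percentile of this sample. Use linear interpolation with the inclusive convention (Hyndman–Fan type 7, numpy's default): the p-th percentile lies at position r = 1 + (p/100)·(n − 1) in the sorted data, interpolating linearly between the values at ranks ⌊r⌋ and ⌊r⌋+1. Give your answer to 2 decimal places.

129.00

n = 23.
r = 1 + (35/100)·(23 − 1) = 1 + 7.7 = 8.7.
Rank 8 is 122 and rank 9 is 132.
Interpolate: 122 + 0.7·(132 − 122) = 122 + 0.7·10 = 129.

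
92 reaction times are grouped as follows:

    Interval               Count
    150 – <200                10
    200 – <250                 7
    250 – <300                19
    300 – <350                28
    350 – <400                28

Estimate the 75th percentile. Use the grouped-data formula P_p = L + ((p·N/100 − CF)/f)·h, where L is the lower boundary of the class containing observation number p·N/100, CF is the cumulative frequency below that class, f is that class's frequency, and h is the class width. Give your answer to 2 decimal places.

N = 92; target position k = 75/100 · 92 = 69.
Cumulative frequencies: 10, 17, 36, 64, 92.
Observation 69 falls in the class 350 – <400.
L = 350, CF = 64, f = 28, h = 50.
P75 = 350 + ((69 − 64)/28)·50 = 350 + 8.92857 = 358.929.

358.93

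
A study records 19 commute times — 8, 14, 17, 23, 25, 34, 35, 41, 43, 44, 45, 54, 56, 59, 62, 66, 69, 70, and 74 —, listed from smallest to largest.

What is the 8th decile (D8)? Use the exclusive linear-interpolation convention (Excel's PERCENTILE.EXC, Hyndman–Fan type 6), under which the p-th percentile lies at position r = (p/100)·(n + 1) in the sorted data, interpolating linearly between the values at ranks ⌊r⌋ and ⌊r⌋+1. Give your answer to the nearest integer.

n = 19.
r = (80/100)·(19 + 1) = 16.
r is an integer, so P80 is the value at rank 16: 66.

66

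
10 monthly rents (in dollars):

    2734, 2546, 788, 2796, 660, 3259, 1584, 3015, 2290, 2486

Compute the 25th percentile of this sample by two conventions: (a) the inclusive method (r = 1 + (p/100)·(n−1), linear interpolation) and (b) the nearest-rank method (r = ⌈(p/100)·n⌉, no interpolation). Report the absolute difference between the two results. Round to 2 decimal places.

176.50

Sorted: 660, 788, 1584, 2290, 2486, 2546, 2734, 2796, 3015, 3259.
n = 10.
(a) r = 3.25; between ranks 3 (1584) and 4 (2290): 1760.5.
(b) the nearest-rank method: rank 3 → 1584.
|1760.5 − 1584| = 176.5.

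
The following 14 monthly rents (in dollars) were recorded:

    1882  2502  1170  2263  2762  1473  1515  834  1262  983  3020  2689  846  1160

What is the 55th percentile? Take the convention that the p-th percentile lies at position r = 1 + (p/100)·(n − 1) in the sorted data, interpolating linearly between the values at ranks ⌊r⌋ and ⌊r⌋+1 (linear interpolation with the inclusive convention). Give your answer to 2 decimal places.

Sorted: 834, 846, 983, 1160, 1170, 1262, 1473, 1515, 1882, 2263, 2502, 2689, 2762, 3020.
n = 14.
r = 1 + (55/100)·(14 − 1) = 1 + 7.15 = 8.15.
Rank 8 is 1515 and rank 9 is 1882.
Interpolate: 1515 + 0.15·(1882 − 1515) = 1515 + 0.15·367 = 1570.05.

1570.05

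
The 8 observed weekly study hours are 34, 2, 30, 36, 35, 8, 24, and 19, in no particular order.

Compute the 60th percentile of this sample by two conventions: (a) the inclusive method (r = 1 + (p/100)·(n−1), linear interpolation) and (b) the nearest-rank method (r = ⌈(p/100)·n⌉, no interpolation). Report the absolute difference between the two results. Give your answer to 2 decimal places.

0.80

Sorted: 2, 8, 19, 24, 30, 34, 35, 36.
n = 8.
(a) r = 5.2; between ranks 5 (30) and 6 (34): 30.8.
(b) the nearest-rank method: rank 5 → 30.
|30.8 − 30| = 0.8.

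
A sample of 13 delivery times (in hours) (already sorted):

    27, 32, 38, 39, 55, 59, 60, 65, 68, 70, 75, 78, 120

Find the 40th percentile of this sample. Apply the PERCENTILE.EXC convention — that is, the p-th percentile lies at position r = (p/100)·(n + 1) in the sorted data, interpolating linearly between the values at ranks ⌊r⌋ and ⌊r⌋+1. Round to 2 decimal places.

n = 13.
r = (40/100)·(13 + 1) = 5.6.
Rank 5 is 55 and rank 6 is 59.
Interpolate: 55 + 0.6·(59 − 55) = 55 + 0.6·4 = 57.4.

57.40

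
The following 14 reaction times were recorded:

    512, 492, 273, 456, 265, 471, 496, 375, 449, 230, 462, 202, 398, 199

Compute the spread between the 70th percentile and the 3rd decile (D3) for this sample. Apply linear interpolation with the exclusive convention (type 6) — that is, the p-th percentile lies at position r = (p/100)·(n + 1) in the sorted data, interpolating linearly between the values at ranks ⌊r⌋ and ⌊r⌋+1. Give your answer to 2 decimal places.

197.50

Sorted: 199, 202, 230, 265, 273, 375, 398, 449, 456, 462, 471, 492, 496, 512.
n = 14.
P30: r = 4.5; ranks 4–5 are 265, 273; interpolating gives 269.
P70: r = 10.5; ranks 10–11 are 462, 471; interpolating gives 466.5.
Difference: 466.5 − 269 = 197.5.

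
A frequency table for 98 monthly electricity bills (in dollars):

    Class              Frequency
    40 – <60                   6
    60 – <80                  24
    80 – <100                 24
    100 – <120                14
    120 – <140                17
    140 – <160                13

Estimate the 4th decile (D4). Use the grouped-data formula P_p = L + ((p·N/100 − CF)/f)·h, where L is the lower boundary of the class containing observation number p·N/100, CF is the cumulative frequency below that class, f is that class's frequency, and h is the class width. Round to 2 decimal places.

87.67

N = 98; target position k = 40/100 · 98 = 39.2.
Cumulative frequencies: 6, 30, 54, 68, 85, 98.
Observation 39.2 falls in the class 80 – <100.
L = 80, CF = 30, f = 24, h = 20.
P40 = 80 + ((39.2 − 30)/24)·20 = 80 + 7.66667 = 87.6667.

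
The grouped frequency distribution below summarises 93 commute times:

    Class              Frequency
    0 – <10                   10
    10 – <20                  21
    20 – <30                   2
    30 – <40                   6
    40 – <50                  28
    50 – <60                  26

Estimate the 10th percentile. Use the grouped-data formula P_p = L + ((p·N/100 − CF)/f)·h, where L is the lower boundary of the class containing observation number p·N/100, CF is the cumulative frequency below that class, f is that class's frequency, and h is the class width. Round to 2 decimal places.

N = 93; target position k = 10/100 · 93 = 9.3.
Cumulative frequencies: 10, 31, 33, 39, 67, 93.
Observation 9.3 falls in the class 0 – <10.
L = 0, CF = 0, f = 10, h = 10.
P10 = 0 + ((9.3 − 0)/10)·10 = 0 + 9.3 = 9.3.

9.30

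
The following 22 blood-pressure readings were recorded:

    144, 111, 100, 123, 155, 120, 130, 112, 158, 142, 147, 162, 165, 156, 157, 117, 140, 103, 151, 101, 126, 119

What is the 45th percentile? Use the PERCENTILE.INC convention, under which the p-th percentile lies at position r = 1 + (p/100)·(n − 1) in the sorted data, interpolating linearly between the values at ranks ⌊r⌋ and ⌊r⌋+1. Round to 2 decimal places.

Sorted: 100, 101, 103, 111, 112, 117, 119, 120, 123, 126, 130, 140, 142, 144, 147, 151, 155, 156, 157, 158, 162, 165.
n = 22.
r = 1 + (45/100)·(22 − 1) = 1 + 9.45 = 10.45.
Rank 10 is 126 and rank 11 is 130.
Interpolate: 126 + 0.45·(130 − 126) = 126 + 0.45·4 = 127.8.

127.80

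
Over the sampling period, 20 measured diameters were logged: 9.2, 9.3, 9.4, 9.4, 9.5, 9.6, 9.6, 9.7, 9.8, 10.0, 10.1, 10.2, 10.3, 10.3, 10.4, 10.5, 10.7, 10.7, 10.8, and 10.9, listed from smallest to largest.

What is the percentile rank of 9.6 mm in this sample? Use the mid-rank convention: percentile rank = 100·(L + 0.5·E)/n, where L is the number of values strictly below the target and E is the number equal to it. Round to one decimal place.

Count below 9.6: L = 5; count equal: E = 2; n = 20.
Percentile rank = 100·(5 + 0.5·2)/20 = 100·6/20 = 30.

30.0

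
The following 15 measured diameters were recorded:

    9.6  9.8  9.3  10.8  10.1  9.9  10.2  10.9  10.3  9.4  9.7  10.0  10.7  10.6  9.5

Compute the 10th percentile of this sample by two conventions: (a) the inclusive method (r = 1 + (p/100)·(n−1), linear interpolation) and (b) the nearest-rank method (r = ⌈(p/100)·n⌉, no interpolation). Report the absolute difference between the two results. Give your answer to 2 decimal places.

Sorted: 9.3, 9.4, 9.5, 9.6, 9.7, 9.8, 9.9, 10.0, 10.1, 10.2, 10.3, 10.6, 10.7, 10.8, 10.9.
n = 15.
(a) r = 2.4; between ranks 2 (9.4) and 3 (9.5): 9.44.
(b) the nearest-rank method: rank 2 → 9.4.
|9.44 − 9.4| = 0.04.

0.04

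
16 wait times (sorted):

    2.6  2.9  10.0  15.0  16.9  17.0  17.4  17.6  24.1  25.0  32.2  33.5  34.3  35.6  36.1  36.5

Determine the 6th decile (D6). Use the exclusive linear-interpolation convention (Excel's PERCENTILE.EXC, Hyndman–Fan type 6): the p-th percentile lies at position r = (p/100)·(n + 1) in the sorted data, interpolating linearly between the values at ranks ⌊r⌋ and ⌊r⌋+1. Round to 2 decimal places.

26.44

n = 16.
r = (60/100)·(16 + 1) = 10.2.
Rank 10 is 25.0 and rank 11 is 32.2.
Interpolate: 25.0 + 0.2·(32.2 − 25.0) = 25.0 + 0.2·7.2 = 26.44.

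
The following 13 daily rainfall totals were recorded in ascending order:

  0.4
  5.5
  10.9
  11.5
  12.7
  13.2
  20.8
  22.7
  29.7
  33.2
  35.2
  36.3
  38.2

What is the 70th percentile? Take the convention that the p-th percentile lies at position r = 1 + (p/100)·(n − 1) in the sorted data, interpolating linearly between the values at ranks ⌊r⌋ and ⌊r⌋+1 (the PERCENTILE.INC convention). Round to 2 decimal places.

31.10

n = 13.
r = 1 + (70/100)·(13 − 1) = 1 + 8.4 = 9.4.
Rank 9 is 29.7 and rank 10 is 33.2.
Interpolate: 29.7 + 0.4·(33.2 − 29.7) = 29.7 + 0.4·3.5 = 31.1.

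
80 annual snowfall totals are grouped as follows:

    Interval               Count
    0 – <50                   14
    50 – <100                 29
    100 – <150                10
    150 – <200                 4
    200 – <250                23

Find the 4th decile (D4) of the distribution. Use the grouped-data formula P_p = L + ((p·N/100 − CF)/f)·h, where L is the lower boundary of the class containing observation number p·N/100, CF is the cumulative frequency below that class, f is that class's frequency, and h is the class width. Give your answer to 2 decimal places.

N = 80; target position k = 40/100 · 80 = 32.
Cumulative frequencies: 14, 43, 53, 57, 80.
Observation 32 falls in the class 50 – <100.
L = 50, CF = 14, f = 29, h = 50.
P40 = 50 + ((32 − 14)/29)·50 = 50 + 31.0345 = 81.0345.

81.03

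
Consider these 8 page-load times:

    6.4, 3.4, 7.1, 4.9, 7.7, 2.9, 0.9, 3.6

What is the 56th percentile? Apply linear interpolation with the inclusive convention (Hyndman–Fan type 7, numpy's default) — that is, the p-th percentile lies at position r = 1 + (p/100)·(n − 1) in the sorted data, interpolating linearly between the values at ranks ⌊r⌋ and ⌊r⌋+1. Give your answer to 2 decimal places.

4.80

Sorted: 0.9, 2.9, 3.4, 3.6, 4.9, 6.4, 7.1, 7.7.
n = 8.
r = 1 + (56/100)·(8 − 1) = 1 + 3.92 = 4.92.
Rank 4 is 3.6 and rank 5 is 4.9.
Interpolate: 3.6 + 0.92·(4.9 − 3.6) = 3.6 + 0.92·1.3 = 4.796.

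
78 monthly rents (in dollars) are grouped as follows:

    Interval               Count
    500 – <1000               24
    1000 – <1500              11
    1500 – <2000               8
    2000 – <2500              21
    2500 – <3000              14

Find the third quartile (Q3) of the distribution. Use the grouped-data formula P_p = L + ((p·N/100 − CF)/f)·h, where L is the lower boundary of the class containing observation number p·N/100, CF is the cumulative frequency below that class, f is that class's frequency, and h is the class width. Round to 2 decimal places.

2369.05

N = 78; target position k = 75/100 · 78 = 58.5.
Cumulative frequencies: 24, 35, 43, 64, 78.
Observation 58.5 falls in the class 2000 – <2500.
L = 2000, CF = 43, f = 21, h = 500.
P75 = 2000 + ((58.5 − 43)/21)·500 = 2000 + 369.048 = 2369.05.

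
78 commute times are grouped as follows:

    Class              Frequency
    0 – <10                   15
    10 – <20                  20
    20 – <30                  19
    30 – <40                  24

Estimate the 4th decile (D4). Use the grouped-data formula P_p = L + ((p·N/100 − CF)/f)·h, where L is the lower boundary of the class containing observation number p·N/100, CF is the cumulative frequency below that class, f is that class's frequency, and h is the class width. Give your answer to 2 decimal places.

18.10

N = 78; target position k = 40/100 · 78 = 31.2.
Cumulative frequencies: 15, 35, 54, 78.
Observation 31.2 falls in the class 10 – <20.
L = 10, CF = 15, f = 20, h = 10.
P40 = 10 + ((31.2 − 15)/20)·10 = 10 + 8.1 = 18.1.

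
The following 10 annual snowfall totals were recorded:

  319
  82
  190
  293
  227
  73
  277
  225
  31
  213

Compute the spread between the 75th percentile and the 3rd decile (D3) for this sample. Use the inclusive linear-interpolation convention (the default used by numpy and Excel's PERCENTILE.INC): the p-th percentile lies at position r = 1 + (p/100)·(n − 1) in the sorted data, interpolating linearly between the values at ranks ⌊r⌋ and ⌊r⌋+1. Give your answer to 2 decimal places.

106.90

Sorted: 31, 73, 82, 190, 213, 225, 227, 277, 293, 319.
n = 10.
P30: r = 3.7; ranks 3–4 are 82, 190; interpolating gives 157.6.
P75: r = 7.75; ranks 7–8 are 227, 277; interpolating gives 264.5.
Difference: 264.5 − 157.6 = 106.9.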